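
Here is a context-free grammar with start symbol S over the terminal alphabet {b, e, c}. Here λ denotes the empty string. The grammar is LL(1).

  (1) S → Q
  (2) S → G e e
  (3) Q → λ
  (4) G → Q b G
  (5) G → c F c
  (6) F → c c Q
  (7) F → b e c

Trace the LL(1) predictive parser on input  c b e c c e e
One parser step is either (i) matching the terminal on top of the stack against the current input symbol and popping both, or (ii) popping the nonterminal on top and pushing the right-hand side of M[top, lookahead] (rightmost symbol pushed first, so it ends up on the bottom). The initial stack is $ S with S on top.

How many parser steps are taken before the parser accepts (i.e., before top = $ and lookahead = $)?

10

step 1: stack=$ S  input=c b e c c e e $  — expand S → G e e
step 2: stack=$ e e G  input=c b e c c e e $  — expand G → c F c
step 3: stack=$ e e c F c  input=c b e c c e e $  — match c
step 4: stack=$ e e c F  input=b e c c e e $  — expand F → b e c
step 5: stack=$ e e c c e b  input=b e c c e e $  — match b
step 6: stack=$ e e c c e  input=e c c e e $  — match e
step 7: stack=$ e e c c  input=c c e e $  — match c
step 8: stack=$ e e c  input=c e e $  — match c
step 9: stack=$ e e  input=e e $  — match e
step 10: stack=$ e  input=e $  — match e
Accept reached after 10 steps.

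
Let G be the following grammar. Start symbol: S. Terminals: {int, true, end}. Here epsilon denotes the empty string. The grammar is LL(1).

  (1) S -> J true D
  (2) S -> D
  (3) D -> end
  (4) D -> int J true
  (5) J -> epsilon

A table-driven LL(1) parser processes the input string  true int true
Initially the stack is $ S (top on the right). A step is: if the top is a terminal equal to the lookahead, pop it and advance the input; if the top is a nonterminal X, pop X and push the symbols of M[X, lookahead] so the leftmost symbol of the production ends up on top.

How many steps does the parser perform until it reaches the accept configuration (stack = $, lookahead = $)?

7

step 1: stack=$ S  input=true int true $  — expand S -> J true D
step 2: stack=$ D true J  input=true int true $  — expand J -> epsilon
step 3: stack=$ D true  input=true int true $  — match true
step 4: stack=$ D  input=int true $  — expand D -> int J true
step 5: stack=$ true J int  input=int true $  — match int
step 6: stack=$ true J  input=true $  — expand J -> epsilon
step 7: stack=$ true  input=true $  — match true
Accept reached after 7 steps.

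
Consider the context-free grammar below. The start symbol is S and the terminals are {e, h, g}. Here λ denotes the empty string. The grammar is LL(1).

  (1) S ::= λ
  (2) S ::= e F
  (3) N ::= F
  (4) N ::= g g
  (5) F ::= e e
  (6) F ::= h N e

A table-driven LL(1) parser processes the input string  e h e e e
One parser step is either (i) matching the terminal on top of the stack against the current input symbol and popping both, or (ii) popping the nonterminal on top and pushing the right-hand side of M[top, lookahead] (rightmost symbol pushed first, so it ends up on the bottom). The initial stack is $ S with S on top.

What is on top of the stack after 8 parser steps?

     Stack    Input        Action
  1  $ S      e h e e e $  expand S ::= e F
  2  $ F e    e h e e e $  match e
  3  $ F      h e e e $    expand F ::= h N e
  4  $ e N h  h e e e $    match h
  5  $ e N    e e e $      expand N ::= F
  6  $ e F    e e e $      expand F ::= e e
  7  $ e e e  e e e $      match e
  8  $ e e    e e $        match e
Stack after step 8: $ e (top = e).

e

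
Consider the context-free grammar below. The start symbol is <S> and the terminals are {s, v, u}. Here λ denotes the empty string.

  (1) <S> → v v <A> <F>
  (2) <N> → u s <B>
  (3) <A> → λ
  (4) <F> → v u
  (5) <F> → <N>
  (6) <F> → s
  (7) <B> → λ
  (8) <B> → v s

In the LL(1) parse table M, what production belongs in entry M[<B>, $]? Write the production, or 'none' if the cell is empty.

<B> → λ

FIRST(<S>) = {v}
FIRST(<N>) = {u}
FIRST(<A>) = {λ}
FIRST(<B>) = {λ, v}
FIRST(<F>) = {s, u, v}  (via <N>)
FOLLOW(<S>) includes $ since <S> is the start symbol.
FOLLOW(<N>): in <F>→<N>, the suffix after <N> is empty, so FOLLOW(<N>) ⊇ FOLLOW(<F>) = {$}. Thus FOLLOW(<N>) = {$}.
FOLLOW(<B>): in <N>→u s <B>, the suffix after <B> is empty, so FOLLOW(<B>) ⊇ FOLLOW(<N>) = {$}. Thus FOLLOW(<B>) = {$}.
For <B> → λ: FIRST(λ) = {λ}, so it goes in M[<B>, t] for t ∈ {}; since λ ∈ FIRST, also for every t ∈ FOLLOW(<B>) = {$}.
For <B> → v s: FIRST(v s) = {v}, so it goes in M[<B>, t] for t ∈ {v}.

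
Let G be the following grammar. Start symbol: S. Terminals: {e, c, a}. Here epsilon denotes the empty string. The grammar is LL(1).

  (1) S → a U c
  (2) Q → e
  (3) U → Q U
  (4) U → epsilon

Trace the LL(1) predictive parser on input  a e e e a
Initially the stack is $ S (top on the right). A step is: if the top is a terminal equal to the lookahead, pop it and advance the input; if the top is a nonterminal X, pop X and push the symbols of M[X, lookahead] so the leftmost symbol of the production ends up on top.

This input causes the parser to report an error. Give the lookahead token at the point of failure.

a

step 1: stack=$ S  input=a e e e a $  — expand S → a U c
step 2: stack=$ c U a  input=a e e e a $  — match a
step 3: stack=$ c U  input=e e e a $  — expand U → Q U
step 4: stack=$ c U Q  input=e e e a $  — expand Q → e
step 5: stack=$ c U e  input=e e e a $  — match e
step 6: stack=$ c U  input=e e a $  — expand U → Q U
step 7: stack=$ c U Q  input=e e a $  — expand Q → e
step 8: stack=$ c U e  input=e e a $  — match e
step 9: stack=$ c U  input=e a $  — expand U → Q U
step 10: stack=$ c U Q  input=e a $  — expand Q → e
step 11: stack=$ c U e  input=e a $  — match e
step 12: stack=$ c U  input=a $  — error: M[U, a] is empty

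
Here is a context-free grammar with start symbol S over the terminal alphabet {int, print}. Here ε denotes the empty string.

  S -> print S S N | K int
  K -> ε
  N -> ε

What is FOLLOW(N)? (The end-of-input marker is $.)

FIRST(K): from K->ε we get {ε}. So FIRST(K) = {ε}.
FIRST(N): from N->ε we get {ε}. So FIRST(N) = {ε}.
FIRST(S): from S->print S S N we get {print}; from S->K int we get {int}. So FIRST(S) = {int, print}.
FOLLOW(S) includes $ since S is the start symbol.
FOLLOW(S): in S->print S S N (occurrence 1), S is followed by S N with FIRST {int, print}; in S->print S S N (occurrence 2), S is followed by N with FIRST {ε}; in S->print S S N (occurrence 2), the suffix after S is nullable (adds nothing new). Thus FOLLOW(S) = {$, int, print}.
FOLLOW(K): in S->K int, K is followed by int with FIRST {int}. Thus FOLLOW(K) = {int}.
FOLLOW(N): in S->print S S N, the suffix after N is empty, so FOLLOW(N) ⊇ FOLLOW(S) = {$, int, print}. Thus FOLLOW(N) = {$, int, print}.

{$, int, print}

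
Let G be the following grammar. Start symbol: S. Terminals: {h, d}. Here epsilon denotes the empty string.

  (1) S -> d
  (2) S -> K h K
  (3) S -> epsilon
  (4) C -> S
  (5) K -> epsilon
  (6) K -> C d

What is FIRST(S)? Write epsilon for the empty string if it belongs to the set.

{epsilon, d, h}

FIRST(S) = {epsilon, d, h}  (via K h K)
FIRST(C) = {epsilon, d, h}  (via S)
FIRST(K) = {epsilon, d, h}  (via C d)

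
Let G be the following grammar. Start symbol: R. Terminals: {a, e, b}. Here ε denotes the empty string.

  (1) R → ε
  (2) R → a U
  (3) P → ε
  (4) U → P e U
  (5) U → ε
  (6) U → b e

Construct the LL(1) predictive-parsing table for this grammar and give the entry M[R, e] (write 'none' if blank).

none

FIRST(R): from R→ε we get {ε}; from R→a U we get {a}. So FIRST(R) = {ε, a}.
FIRST(P): from P→ε we get {ε}. So FIRST(P) = {ε}.
FIRST(U): from U→P e U we get {e}; from U→ε we get {ε}; from U→b e we get {b}. So FIRST(U) = {ε, b, e}.
FOLLOW(R) includes $ since R is the start symbol.
FOLLOW(R): R appears on no right-hand side. Thus FOLLOW(R) = {$}.
For R → ε: FIRST(ε) = {ε}, so it goes in M[R, t] for t ∈ {}; since ε ∈ FIRST, also for every t ∈ FOLLOW(R) = {$}.
For R → a U: FIRST(a U) = {a}, so it goes in M[R, t] for t ∈ {a}.
None of these place a production in M[R, e].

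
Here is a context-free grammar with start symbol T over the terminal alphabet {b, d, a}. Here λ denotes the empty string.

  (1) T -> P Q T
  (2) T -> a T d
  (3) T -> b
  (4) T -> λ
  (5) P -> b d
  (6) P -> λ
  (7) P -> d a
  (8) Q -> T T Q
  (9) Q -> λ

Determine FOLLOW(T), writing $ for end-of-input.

FIRST(P): from P->b d we get {b}; from P->λ we get {λ}; from P->d a we get {d}. So FIRST(P) = {λ, b, d}.
FIRST(T): from T->P Q T we get {λ, a, b, d}; from T->a T d we get {a}; from T->b we get {b}; from T->λ we get {λ}. So FIRST(T) = {λ, a, b, d}.
FIRST(Q): from Q->T T Q we get {λ, a, b, d}; from Q->λ we get {λ}. So FIRST(Q) = {λ, a, b, d}.
FOLLOW(T) includes $ since T is the start symbol.
FOLLOW(T): in T->P Q T, the suffix after T is empty (adds nothing new); in T->a T d, T is followed by d with FIRST {d}; in Q->T T Q (occurrence 1), T is followed by T Q with FIRST {λ, a, b, d}; in Q->T T Q (occurrence 1), the suffix after T is nullable, so FOLLOW(T) ⊇ FOLLOW(Q) = {$, a, b, d}; in Q->T T Q (occurrence 2), T is followed by Q with FIRST {λ, a, b, d}; in Q->T T Q (occurrence 2), the suffix after T is nullable, so FOLLOW(T) ⊇ FOLLOW(Q) = {$, a, b, d}. Thus FOLLOW(T) = {$, a, b, d}.
FOLLOW(P): in T->P Q T, P is followed by Q T with FIRST {λ, a, b, d}; in T->P Q T, the suffix after P is nullable, so FOLLOW(P) ⊇ FOLLOW(T) = {$, a, b, d}. Thus FOLLOW(P) = {$, a, b, d}.
FOLLOW(Q): in T->P Q T, Q is followed by T with FIRST {λ, a, b, d}; in T->P Q T, the suffix after Q is nullable, so FOLLOW(Q) ⊇ FOLLOW(T) = {$, a, b, d}; in Q->T T Q, the suffix after Q is empty (adds nothing new). Thus FOLLOW(Q) = {$, a, b, d}.

{$, a, b, d}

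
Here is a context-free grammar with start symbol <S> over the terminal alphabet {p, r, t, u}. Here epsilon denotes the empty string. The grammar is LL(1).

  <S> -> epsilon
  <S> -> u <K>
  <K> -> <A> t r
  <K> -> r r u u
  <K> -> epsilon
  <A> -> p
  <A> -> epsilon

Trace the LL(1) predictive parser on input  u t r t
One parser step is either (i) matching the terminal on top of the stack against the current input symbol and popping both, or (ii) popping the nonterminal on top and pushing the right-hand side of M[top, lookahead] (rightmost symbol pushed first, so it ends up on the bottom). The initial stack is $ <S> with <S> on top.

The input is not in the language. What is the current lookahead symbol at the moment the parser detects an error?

t

step 1: stack=$ <S>  input=u t r t $  — expand <S> -> u <K>
step 2: stack=$ <K> u  input=u t r t $  — match u
step 3: stack=$ <K>  input=t r t $  — expand <K> -> <A> t r
step 4: stack=$ r t <A>  input=t r t $  — expand <A> -> epsilon
step 5: stack=$ r t  input=t r t $  — match t
step 6: stack=$ r  input=r t $  — match r
step 7: stack=$  input=t $  — error: stack empty but input remains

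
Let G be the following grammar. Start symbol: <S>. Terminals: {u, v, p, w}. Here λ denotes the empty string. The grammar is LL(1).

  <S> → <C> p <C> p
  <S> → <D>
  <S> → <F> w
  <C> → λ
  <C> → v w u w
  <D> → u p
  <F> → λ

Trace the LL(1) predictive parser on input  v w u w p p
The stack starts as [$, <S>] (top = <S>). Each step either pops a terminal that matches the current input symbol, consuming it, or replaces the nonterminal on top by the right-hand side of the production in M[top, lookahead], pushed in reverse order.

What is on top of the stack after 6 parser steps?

p

     Stack              Input          Action
  1  $ <S>              v w u w p p $  expand <S> → <C> p <C> p
  2  $ p <C> p <C>      v w u w p p $  expand <C> → v w u w
  3  $ p <C> p w u w v  v w u w p p $  match v
  4  $ p <C> p w u w    w u w p p $    match w
  5  $ p <C> p w u      u w p p $      match u
  6  $ p <C> p w        w p p $        match w
Stack after step 6: $ p <C> p (top = p).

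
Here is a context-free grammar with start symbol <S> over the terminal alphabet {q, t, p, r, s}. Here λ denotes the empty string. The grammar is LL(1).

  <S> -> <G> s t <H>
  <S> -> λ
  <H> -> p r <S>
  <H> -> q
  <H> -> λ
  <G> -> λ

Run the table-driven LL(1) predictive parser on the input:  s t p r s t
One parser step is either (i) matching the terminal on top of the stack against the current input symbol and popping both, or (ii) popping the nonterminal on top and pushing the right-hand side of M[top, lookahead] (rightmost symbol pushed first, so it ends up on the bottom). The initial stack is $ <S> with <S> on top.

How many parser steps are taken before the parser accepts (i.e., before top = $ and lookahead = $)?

12

      Stack          Input          Action
   1  $ <S>          s t p r s t $  expand <S> -> <G> s t <H>
   2  $ <H> t s <G>  s t p r s t $  expand <G> -> λ
   3  $ <H> t s      s t p r s t $  match s
   4  $ <H> t        t p r s t $    match t
   5  $ <H>          p r s t $      expand <H> -> p r <S>
   6  $ <S> r p      p r s t $      match p
   7  $ <S> r        r s t $        match r
   8  $ <S>          s t $          expand <S> -> <G> s t <H>
   9  $ <H> t s <G>  s t $          expand <G> -> λ
  10  $ <H> t s      s t $          match s
  11  $ <H> t        t $            match t
  12  $ <H>          $              expand <H> -> λ
Accept reached after 12 steps.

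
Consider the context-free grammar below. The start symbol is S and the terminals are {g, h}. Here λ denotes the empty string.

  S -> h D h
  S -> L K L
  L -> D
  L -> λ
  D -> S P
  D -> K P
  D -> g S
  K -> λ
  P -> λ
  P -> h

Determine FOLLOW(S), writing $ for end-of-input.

{$, g, h}

FIRST(K): from K->λ we get {λ}. So FIRST(K) = {λ}.
FIRST(P): from P->λ we get {λ}; from P->h we get {h}. So FIRST(P) = {λ, h}.
FIRST(S): from S->h D h we get {h}; from S->L K L we get {λ, g, h}. So FIRST(S) = {λ, g, h}.
FIRST(D): from D->S P we get {λ, g, h}; from D->K P we get {λ, h}; from D->g S we get {g}. So FIRST(D) = {λ, g, h}.
FIRST(L): from L->D we get {λ, g, h}; from L->λ we get {λ}. So FIRST(L) = {λ, g, h}.
FOLLOW(S) includes $ since S is the start symbol.
FOLLOW(S): in D->S P, S is followed by P with FIRST {λ, h}; in D->S P, the suffix after S is nullable, so FOLLOW(S) ⊇ FOLLOW(D) = {$, g, h}; in D->g S, the suffix after S is empty, so FOLLOW(S) ⊇ FOLLOW(D) = {$, g, h}. Thus FOLLOW(S) = {$, g, h}.
FOLLOW(L): in S->L K L (occurrence 1), L is followed by K L with FIRST {λ, g, h}; in S->L K L (occurrence 1), the suffix after L is nullable, so FOLLOW(L) ⊇ FOLLOW(S) = {$, g, h}; in S->L K L (occurrence 2), the suffix after L is empty, so FOLLOW(L) ⊇ FOLLOW(S) = {$, g, h}. Thus FOLLOW(L) = {$, g, h}.
FOLLOW(D): in S->h D h, D is followed by h with FIRST {h}; in L->D, the suffix after D is empty, so FOLLOW(D) ⊇ FOLLOW(L) = {$, g, h}. Thus FOLLOW(D) = {$, g, h}.
FOLLOW(K): in S->L K L, K is followed by L with FIRST {λ, g, h}; in S->L K L, the suffix after K is nullable, so FOLLOW(K) ⊇ FOLLOW(S) = {$, g, h}; in D->K P, K is followed by P with FIRST {λ, h}; in D->K P, the suffix after K is nullable, so FOLLOW(K) ⊇ FOLLOW(D) = {$, g, h}. Thus FOLLOW(K) = {$, g, h}.
FOLLOW(P): in D->S P, the suffix after P is empty, so FOLLOW(P) ⊇ FOLLOW(D) = {$, g, h}; in D->K P, the suffix after P is empty, so FOLLOW(P) ⊇ FOLLOW(D) = {$, g, h}. Thus FOLLOW(P) = {$, g, h}.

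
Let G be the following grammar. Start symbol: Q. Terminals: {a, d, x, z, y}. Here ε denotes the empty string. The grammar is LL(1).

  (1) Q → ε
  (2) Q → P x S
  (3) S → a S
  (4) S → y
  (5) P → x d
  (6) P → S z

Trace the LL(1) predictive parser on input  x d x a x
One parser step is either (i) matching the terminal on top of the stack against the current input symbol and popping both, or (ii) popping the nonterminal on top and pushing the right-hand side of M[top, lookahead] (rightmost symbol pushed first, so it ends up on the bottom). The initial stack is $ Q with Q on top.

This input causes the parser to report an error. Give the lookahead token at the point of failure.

     Stack      Input        Action
  1  $ Q        x d x a x $  expand Q → P x S
  2  $ S x P    x d x a x $  expand P → x d
  3  $ S x d x  x d x a x $  match x
  4  $ S x d    d x a x $    match d
  5  $ S x      x a x $      match x
  6  $ S        a x $        expand S → a S
  7  $ S a      a x $        match a
  8  $ S        x $          error: M[S, x] is empty

x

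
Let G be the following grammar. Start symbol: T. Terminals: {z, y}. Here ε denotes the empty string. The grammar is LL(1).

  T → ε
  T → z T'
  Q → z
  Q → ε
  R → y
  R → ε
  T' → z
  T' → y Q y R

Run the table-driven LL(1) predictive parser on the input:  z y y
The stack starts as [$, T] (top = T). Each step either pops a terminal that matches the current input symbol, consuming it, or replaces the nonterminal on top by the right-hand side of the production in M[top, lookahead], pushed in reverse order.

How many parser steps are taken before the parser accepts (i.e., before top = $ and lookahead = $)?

     Stack      Input    Action
  1  $ T        z y y $  expand T → z T'
  2  $ T' z     z y y $  match z
  3  $ T'       y y $    expand T' → y Q y R
  4  $ R y Q y  y y $    match y
  5  $ R y Q    y $      expand Q → ε
  6  $ R y      y $      match y
  7  $ R        $        expand R → ε
Accept reached after 7 steps.

7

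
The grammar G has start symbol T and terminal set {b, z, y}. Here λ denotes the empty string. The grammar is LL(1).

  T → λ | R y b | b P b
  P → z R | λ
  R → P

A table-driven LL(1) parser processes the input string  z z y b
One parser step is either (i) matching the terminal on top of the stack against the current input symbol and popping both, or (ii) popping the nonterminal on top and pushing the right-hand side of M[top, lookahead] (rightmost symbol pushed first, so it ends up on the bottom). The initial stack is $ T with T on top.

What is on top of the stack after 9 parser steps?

y

     Stack      Input      Action
  1  $ T        z z y b $  expand T → R y b
  2  $ b y R    z z y b $  expand R → P
  3  $ b y P    z z y b $  expand P → z R
  4  $ b y R z  z z y b $  match z
  5  $ b y R    z y b $    expand R → P
  6  $ b y P    z y b $    expand P → z R
  7  $ b y R z  z y b $    match z
  8  $ b y R    y b $      expand R → P
  9  $ b y P    y b $      expand P → λ
Stack after step 9: $ b y (top = y).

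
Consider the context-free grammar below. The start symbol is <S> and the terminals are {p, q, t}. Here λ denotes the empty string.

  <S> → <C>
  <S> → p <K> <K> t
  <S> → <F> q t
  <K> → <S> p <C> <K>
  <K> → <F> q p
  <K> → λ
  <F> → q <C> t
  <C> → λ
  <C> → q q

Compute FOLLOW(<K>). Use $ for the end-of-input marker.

FIRST(<F>) = {q}
FIRST(<C>) = {λ, q}
FIRST(<S>) = {λ, p, q}  (via <C>, <F> q t)
FIRST(<K>) = {λ, p, q}  (via <S> p <C> <K>, <F> q p)
FOLLOW(<S>) includes $ since <S> is the start symbol.
FOLLOW(<S>): in <K>→<S> p <C> <K>, <S> is followed by p <C> <K> with FIRST {p}. Thus FOLLOW(<S>) = {$, p}.
FOLLOW(<K>): in <S>→p <K> <K> t (occurrence 1), <K> is followed by <K> t with FIRST {p, q, t}; in <S>→p <K> <K> t (occurrence 2), <K> is followed by t with FIRST {t}; in <K>→<S> p <C> <K>, the suffix after <K> is empty (adds nothing new). Thus FOLLOW(<K>) = {p, q, t}.
FOLLOW(<F>): in <S>→<F> q t, <F> is followed by q t with FIRST {q}; in <K>→<F> q p, <F> is followed by q p with FIRST {q}. Thus FOLLOW(<F>) = {q}.
FOLLOW(<C>): in <S>→<C>, the suffix after <C> is empty, so FOLLOW(<C>) ⊇ FOLLOW(<S>) = {$, p}; in <K>→<S> p <C> <K>, <C> is followed by <K> with FIRST {λ, p, q}; in <K>→<S> p <C> <K>, the suffix after <C> is nullable, so FOLLOW(<C>) ⊇ FOLLOW(<K>) = {p, q, t}; in <F>→q <C> t, <C> is followed by t with FIRST {t}. Thus FOLLOW(<C>) = {$, p, q, t}.

{p, q, t}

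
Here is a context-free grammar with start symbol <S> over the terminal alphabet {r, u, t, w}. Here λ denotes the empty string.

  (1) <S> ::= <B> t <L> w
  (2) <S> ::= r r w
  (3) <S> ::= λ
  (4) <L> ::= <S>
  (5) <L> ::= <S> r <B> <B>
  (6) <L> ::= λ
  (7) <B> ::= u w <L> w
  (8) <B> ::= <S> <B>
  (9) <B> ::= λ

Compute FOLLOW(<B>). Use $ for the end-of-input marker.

FIRST(<S>): from <S>::=<B> t <L> w we get {r, t, u}; from <S>::=r r w we get {r}; from <S>::=λ we get {λ}. So FIRST(<S>) = {λ, r, t, u}.
FIRST(<L>): from <L>::=<S> we get {λ, r, t, u}; from <L>::=<S> r <B> <B> we get {r, t, u}; from <L>::=λ we get {λ}. So FIRST(<L>) = {λ, r, t, u}.
FIRST(<B>): from <B>::=u w <L> w we get {u}; from <B>::=<S> <B> we get {λ, r, t, u}; from <B>::=λ we get {λ}. So FIRST(<B>) = {λ, r, t, u}.
FOLLOW(<S>) includes $ since <S> is the start symbol.
FOLLOW(<L>): in <S>::=<B> t <L> w, <L> is followed by w with FIRST {w}; in <B>::=u w <L> w, <L> is followed by w with FIRST {w}. Thus FOLLOW(<L>) = {w}.
FOLLOW(<B>): in <S>::=<B> t <L> w, <B> is followed by t <L> w with FIRST {t}; in <L>::=<S> r <B> <B> (occurrence 1), <B> is followed by <B> with FIRST {λ, r, t, u}; in <L>::=<S> r <B> <B> (occurrence 1), the suffix after <B> is nullable, so FOLLOW(<B>) ⊇ FOLLOW(<L>) = {w}; in <L>::=<S> r <B> <B> (occurrence 2), the suffix after <B> is empty, so FOLLOW(<B>) ⊇ FOLLOW(<L>) = {w}; in <B>::=<S> <B>, the suffix after <B> is empty (adds nothing new). Thus FOLLOW(<B>) = {r, t, u, w}.
FOLLOW(<S>): in <L>::=<S>, the suffix after <S> is empty, so FOLLOW(<S>) ⊇ FOLLOW(<L>) = {w}; in <L>::=<S> r <B> <B>, <S> is followed by r <B> <B> with FIRST {r}; in <B>::=<S> <B>, <S> is followed by <B> with FIRST {λ, r, t, u}; in <B>::=<S> <B>, the suffix after <S> is nullable, so FOLLOW(<S>) ⊇ FOLLOW(<B>) = {r, t, u, w}. Thus FOLLOW(<S>) = {$, r, t, u, w}.

{r, t, u, w}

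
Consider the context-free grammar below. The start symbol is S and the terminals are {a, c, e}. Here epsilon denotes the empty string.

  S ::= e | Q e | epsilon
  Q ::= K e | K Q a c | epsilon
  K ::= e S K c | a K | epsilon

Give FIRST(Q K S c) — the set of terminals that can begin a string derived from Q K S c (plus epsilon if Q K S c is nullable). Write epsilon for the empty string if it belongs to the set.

{a, c, e}

FIRST(K): from K::=e S K c we get {e}; from K::=a K we get {a}; from K::=epsilon we get {epsilon}. So FIRST(K) = {epsilon, a, e}.
FIRST(Q): from Q::=K e we get {a, e}; from Q::=K Q a c we get {a, e}; from Q::=epsilon we get {epsilon}. So FIRST(Q) = {epsilon, a, e}.
FIRST(S): from S::=e we get {e}; from S::=Q e we get {a, e}; from S::=epsilon we get {epsilon}. So FIRST(S) = {epsilon, a, e}.
FIRST(Q K S c): take FIRST of each symbol in turn, carrying on past any symbol whose FIRST contains epsilon; result {a, c, e}.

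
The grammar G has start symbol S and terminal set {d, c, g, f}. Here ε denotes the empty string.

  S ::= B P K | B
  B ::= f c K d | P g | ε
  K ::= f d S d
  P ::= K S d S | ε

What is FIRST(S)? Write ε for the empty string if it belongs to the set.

FIRST(K) = {f}
FIRST(P) = {ε, f}  (via K S d S)
FIRST(B) = {ε, f, g}  (via P g)
FIRST(S) = {ε, f, g}  (via B P K, B)

{ε, f, g}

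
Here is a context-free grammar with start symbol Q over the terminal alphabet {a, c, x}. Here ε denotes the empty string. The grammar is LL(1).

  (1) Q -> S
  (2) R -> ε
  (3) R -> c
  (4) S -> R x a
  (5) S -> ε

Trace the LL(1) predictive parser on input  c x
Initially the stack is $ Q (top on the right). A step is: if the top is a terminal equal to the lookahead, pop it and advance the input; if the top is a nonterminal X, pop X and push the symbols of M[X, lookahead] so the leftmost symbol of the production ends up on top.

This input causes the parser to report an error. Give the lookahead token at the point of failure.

step 1: stack=$ Q  input=c x $  — expand Q -> S
step 2: stack=$ S  input=c x $  — expand S -> R x a
step 3: stack=$ a x R  input=c x $  — expand R -> c
step 4: stack=$ a x c  input=c x $  — match c
step 5: stack=$ a x  input=x $  — match x
step 6: stack=$ a  input=$  — error: top is terminal a but lookahead is $

$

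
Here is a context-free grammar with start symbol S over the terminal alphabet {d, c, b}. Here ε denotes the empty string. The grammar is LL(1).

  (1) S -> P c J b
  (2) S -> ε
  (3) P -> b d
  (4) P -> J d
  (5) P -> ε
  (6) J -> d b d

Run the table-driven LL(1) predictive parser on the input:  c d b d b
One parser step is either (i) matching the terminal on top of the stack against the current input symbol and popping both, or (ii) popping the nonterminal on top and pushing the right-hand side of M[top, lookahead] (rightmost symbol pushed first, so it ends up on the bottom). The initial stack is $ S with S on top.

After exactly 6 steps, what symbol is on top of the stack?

d

step 1: stack=$ S  input=c d b d b $  — expand S -> P c J b
step 2: stack=$ b J c P  input=c d b d b $  — expand P -> ε
step 3: stack=$ b J c  input=c d b d b $  — match c
step 4: stack=$ b J  input=d b d b $  — expand J -> d b d
step 5: stack=$ b d b d  input=d b d b $  — match d
step 6: stack=$ b d b  input=b d b $  — match b
Stack after step 6: $ b d (top = d).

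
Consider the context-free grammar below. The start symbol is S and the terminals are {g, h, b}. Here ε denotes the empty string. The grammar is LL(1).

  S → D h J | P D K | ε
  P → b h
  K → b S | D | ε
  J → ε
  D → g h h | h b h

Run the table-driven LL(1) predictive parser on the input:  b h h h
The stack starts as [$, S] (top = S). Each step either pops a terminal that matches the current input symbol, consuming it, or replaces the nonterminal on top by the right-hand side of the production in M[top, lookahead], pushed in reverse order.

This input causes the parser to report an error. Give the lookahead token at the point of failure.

h

     Stack      Input      Action
  1  $ S        b h h h $  expand S → P D K
  2  $ K D P    b h h h $  expand P → b h
  3  $ K D h b  b h h h $  match b
  4  $ K D h    h h h $    match h
  5  $ K D      h h $      expand D → h b h
  6  $ K h b h  h h $      match h
  7  $ K h b    h $        error: top is terminal b but lookahead is h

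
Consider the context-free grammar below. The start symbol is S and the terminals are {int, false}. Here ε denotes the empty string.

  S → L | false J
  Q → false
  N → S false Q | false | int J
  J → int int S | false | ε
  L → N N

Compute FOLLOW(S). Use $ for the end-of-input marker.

{$, false, int}

FIRST(Q) = {false}
FIRST(J) = {ε, false, int}
FIRST(S) = {false, int}  (via L)
FIRST(N) = {false, int}  (via S false Q)
FIRST(L) = {false, int}  (via N N)
FOLLOW(S) includes $ since S is the start symbol.
FOLLOW(S): in N→S false Q, S is followed by false Q with FIRST {false}; in J→int int S, the suffix after S is empty, so FOLLOW(S) ⊇ FOLLOW(J) = {$, false, int}. Thus FOLLOW(S) = {$, false, int}.
FOLLOW(L): in S→L, the suffix after L is empty, so FOLLOW(L) ⊇ FOLLOW(S) = {$, false, int}. Thus FOLLOW(L) = {$, false, int}.
FOLLOW(N): in L→N N (occurrence 1), N is followed by N with FIRST {false, int}; in L→N N (occurrence 2), the suffix after N is empty, so FOLLOW(N) ⊇ FOLLOW(L) = {$, false, int}. Thus FOLLOW(N) = {$, false, int}.
FOLLOW(Q): in N→S false Q, the suffix after Q is empty, so FOLLOW(Q) ⊇ FOLLOW(N) = {$, false, int}. Thus FOLLOW(Q) = {$, false, int}.
FOLLOW(J): in S→false J, the suffix after J is empty, so FOLLOW(J) ⊇ FOLLOW(S) = {$, false, int}; in N→int J, the suffix after J is empty, so FOLLOW(J) ⊇ FOLLOW(N) = {$, false, int}. Thus FOLLOW(J) = {$, false, int}.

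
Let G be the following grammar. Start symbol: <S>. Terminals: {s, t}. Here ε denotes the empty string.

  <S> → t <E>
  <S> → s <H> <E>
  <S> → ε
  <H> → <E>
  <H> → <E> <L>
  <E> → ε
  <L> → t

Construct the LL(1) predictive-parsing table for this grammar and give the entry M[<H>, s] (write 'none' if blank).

none

FIRST(<S>): from <S>→t <E> we get {t}; from <S>→s <H> <E> we get {s}; from <S>→ε we get {ε}. So FIRST(<S>) = {ε, s, t}.
FIRST(<E>): from <E>→ε we get {ε}. So FIRST(<E>) = {ε}.
FIRST(<L>): from <L>→t we get {t}. So FIRST(<L>) = {t}.
FIRST(<H>): from <H>→<E> we get {ε}; from <H>→<E> <L> we get {t}. So FIRST(<H>) = {ε, t}.
FOLLOW(<S>) includes $ since <S> is the start symbol.
FOLLOW(<S>): <S> appears on no right-hand side. Thus FOLLOW(<S>) = {$}.
FOLLOW(<H>): in <S>→s <H> <E>, <H> is followed by <E> with FIRST {ε}; in <S>→s <H> <E>, the suffix after <H> is nullable, so FOLLOW(<H>) ⊇ FOLLOW(<S>) = {$}. Thus FOLLOW(<H>) = {$}.
For <H> → <E>: FIRST(<E>) = {ε}, so it goes in M[<H>, t] for t ∈ {}; since ε ∈ FIRST, also for every t ∈ FOLLOW(<H>) = {$}.
For <H> → <E> <L>: FIRST(<E> <L>) = {t}, so it goes in M[<H>, t] for t ∈ {t}.
None of these place a production in M[<H>, s].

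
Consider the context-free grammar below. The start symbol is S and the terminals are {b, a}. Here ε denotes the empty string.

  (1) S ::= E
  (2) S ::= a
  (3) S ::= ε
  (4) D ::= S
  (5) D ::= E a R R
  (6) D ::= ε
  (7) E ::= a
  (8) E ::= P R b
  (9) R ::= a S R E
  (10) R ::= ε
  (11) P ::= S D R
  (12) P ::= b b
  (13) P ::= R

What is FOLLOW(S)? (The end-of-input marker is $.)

FIRST(R): from R::=a S R E we get {a}; from R::=ε we get {ε}. So FIRST(R) = {ε, a}.
FIRST(S): from S::=E we get {a, b}; from S::=a we get {a}; from S::=ε we get {ε}. So FIRST(S) = {ε, a, b}.
FIRST(D): from D::=S we get {ε, a, b}; from D::=E a R R we get {a, b}; from D::=ε we get {ε}. So FIRST(D) = {ε, a, b}.
FIRST(P): from P::=S D R we get {ε, a, b}; from P::=b b we get {b}; from P::=R we get {ε, a}. So FIRST(P) = {ε, a, b}.
FIRST(E): from E::=a we get {a}; from E::=P R b we get {a, b}. So FIRST(E) = {a, b}.
FOLLOW(S) includes $ since S is the start symbol.
FOLLOW(P): in E::=P R b, P is followed by R b with FIRST {a, b}. Thus FOLLOW(P) = {a, b}.
FOLLOW(D): in P::=S D R, D is followed by R with FIRST {ε, a}; in P::=S D R, the suffix after D is nullable, so FOLLOW(D) ⊇ FOLLOW(P) = {a, b}. Thus FOLLOW(D) = {a, b}.
FOLLOW(S): in D::=S, the suffix after S is empty, so FOLLOW(S) ⊇ FOLLOW(D) = {a, b}; in R::=a S R E, S is followed by R E with FIRST {a, b}; in P::=S D R, S is followed by D R with FIRST {ε, a, b}; in P::=S D R, the suffix after S is nullable, so FOLLOW(S) ⊇ FOLLOW(P) = {a, b}. Thus FOLLOW(S) = {$, a, b}.
FOLLOW(R): in D::=E a R R (occurrence 1), R is followed by R with FIRST {ε, a}; in D::=E a R R (occurrence 1), the suffix after R is nullable, so FOLLOW(R) ⊇ FOLLOW(D) = {a, b}; in D::=E a R R (occurrence 2), the suffix after R is empty, so FOLLOW(R) ⊇ FOLLOW(D) = {a, b}; in E::=P R b, R is followed by b with FIRST {b}; in R::=a S R E, R is followed by E with FIRST {a, b}; in P::=S D R, the suffix after R is empty, so FOLLOW(R) ⊇ FOLLOW(P) = {a, b}; in P::=R, the suffix after R is empty, so FOLLOW(R) ⊇ FOLLOW(P) = {a, b}. Thus FOLLOW(R) = {a, b}.
FOLLOW(E): in S::=E, the suffix after E is empty, so FOLLOW(E) ⊇ FOLLOW(S) = {$, a, b}; in D::=E a R R, E is followed by a R R with FIRST {a}; in R::=a S R E, the suffix after E is empty, so FOLLOW(E) ⊇ FOLLOW(R) = {a, b}. Thus FOLLOW(E) = {$, a, b}.

{$, a, b}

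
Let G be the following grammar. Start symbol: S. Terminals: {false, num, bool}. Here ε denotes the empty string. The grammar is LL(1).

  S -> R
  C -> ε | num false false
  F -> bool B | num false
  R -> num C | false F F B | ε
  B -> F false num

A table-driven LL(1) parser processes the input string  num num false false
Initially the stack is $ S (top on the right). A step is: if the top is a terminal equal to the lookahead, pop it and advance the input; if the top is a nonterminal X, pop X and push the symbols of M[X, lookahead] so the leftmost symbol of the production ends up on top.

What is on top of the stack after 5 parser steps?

     Stack              Input                  Action
  1  $ S                num num false false $  expand S -> R
  2  $ R                num num false false $  expand R -> num C
  3  $ C num            num num false false $  match num
  4  $ C                num false false $      expand C -> num false false
  5  $ false false num  num false false $      match num
Stack after step 5: $ false false (top = false).

false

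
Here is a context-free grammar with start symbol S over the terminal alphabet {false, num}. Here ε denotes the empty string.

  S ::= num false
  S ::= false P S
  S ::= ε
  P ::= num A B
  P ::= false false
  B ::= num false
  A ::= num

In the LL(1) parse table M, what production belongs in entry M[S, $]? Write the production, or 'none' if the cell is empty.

FIRST(S) = {ε, false, num}
FIRST(P) = {false, num}
FIRST(B) = {num}
FIRST(A) = {num}
FOLLOW(S) includes $ since S is the start symbol.
FOLLOW(S): in S::=false P S, the suffix after S is empty (adds nothing new). Thus FOLLOW(S) = {$}.
For S ::= num false: FIRST(num false) = {num}, so it goes in M[S, t] for t ∈ {num}.
For S ::= false P S: FIRST(false P S) = {false}, so it goes in M[S, t] for t ∈ {false}.
For S ::= ε: FIRST(ε) = {ε}, so it goes in M[S, t] for t ∈ {}; since ε ∈ FIRST, also for every t ∈ FOLLOW(S) = {$}.

S ::= ε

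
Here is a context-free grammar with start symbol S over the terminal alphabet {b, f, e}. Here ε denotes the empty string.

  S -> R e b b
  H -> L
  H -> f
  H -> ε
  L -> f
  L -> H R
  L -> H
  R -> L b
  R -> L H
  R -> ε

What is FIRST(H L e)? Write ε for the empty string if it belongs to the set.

FIRST(S) = {b, e, f}  (via R e b b)
FIRST(H) = {ε, b, f}  (via L)
FIRST(L) = {ε, b, f}  (via H R, H)
FIRST(R) = {ε, b, f}  (via L b, L H)
FIRST(H L e): take FIRST of each symbol in turn, carrying on past any symbol whose FIRST contains ε; result {b, e, f}.

{b, e, f}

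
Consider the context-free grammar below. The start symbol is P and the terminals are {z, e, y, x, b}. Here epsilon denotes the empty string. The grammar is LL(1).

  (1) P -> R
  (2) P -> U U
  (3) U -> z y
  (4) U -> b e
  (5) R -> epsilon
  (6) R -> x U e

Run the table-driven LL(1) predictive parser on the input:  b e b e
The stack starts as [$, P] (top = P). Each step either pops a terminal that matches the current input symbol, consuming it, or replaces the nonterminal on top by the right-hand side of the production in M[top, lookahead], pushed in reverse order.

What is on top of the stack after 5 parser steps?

b

     Stack    Input      Action
  1  $ P      b e b e $  expand P -> U U
  2  $ U U    b e b e $  expand U -> b e
  3  $ U e b  b e b e $  match b
  4  $ U e    e b e $    match e
  5  $ U      b e $      expand U -> b e
Stack after step 5: $ e b (top = b).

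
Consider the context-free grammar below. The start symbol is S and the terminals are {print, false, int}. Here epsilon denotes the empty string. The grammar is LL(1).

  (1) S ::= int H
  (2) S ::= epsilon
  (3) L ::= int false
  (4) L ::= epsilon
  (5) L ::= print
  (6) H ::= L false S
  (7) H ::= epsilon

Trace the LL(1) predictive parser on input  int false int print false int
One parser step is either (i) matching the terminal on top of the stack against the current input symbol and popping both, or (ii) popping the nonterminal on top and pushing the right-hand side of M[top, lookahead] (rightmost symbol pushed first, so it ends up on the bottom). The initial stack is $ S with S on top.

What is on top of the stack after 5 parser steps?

S

     Stack        Input                            Action
  1  $ S          int false int print false int $  expand S ::= int H
  2  $ H int      int false int print false int $  match int
  3  $ H          false int print false int $      expand H ::= L false S
  4  $ S false L  false int print false int $      expand L ::= epsilon
  5  $ S false    false int print false int $      match false
Stack after step 5: $ S (top = S).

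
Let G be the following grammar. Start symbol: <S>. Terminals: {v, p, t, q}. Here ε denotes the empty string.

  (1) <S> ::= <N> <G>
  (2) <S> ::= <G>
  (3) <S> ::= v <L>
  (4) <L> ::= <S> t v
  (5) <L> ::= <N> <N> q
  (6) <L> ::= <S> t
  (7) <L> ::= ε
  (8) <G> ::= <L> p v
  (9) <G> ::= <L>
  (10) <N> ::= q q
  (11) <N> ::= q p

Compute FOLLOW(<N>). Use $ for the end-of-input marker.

FIRST(<N>) = {q}
FIRST(<S>) = {ε, p, q, t, v}  (via <N> <G>, <G>)
FIRST(<L>) = {ε, p, q, t, v}  (via <S> t v, <N> <N> q, <S> t)
FIRST(<G>) = {ε, p, q, t, v}  (via <L> p v, <L>)
FOLLOW(<S>) includes $ since <S> is the start symbol.
FOLLOW(<S>): in <L>::=<S> t v, <S> is followed by t v with FIRST {t}; in <L>::=<S> t, <S> is followed by t with FIRST {t}. Thus FOLLOW(<S>) = {$, t}.
FOLLOW(<G>): in <S>::=<N> <G>, the suffix after <G> is empty, so FOLLOW(<G>) ⊇ FOLLOW(<S>) = {$, t}; in <S>::=<G>, the suffix after <G> is empty, so FOLLOW(<G>) ⊇ FOLLOW(<S>) = {$, t}. Thus FOLLOW(<G>) = {$, t}.
FOLLOW(<L>): in <S>::=v <L>, the suffix after <L> is empty, so FOLLOW(<L>) ⊇ FOLLOW(<S>) = {$, t}; in <G>::=<L> p v, <L> is followed by p v with FIRST {p}; in <G>::=<L>, the suffix after <L> is empty, so FOLLOW(<L>) ⊇ FOLLOW(<G>) = {$, t}. Thus FOLLOW(<L>) = {$, p, t}.
FOLLOW(<N>): in <S>::=<N> <G>, <N> is followed by <G> with FIRST {ε, p, q, t, v}; in <S>::=<N> <G>, the suffix after <N> is nullable, so FOLLOW(<N>) ⊇ FOLLOW(<S>) = {$, t}; in <L>::=<N> <N> q (occurrence 1), <N> is followed by <N> q with FIRST {q}; in <L>::=<N> <N> q (occurrence 2), <N> is followed by q with FIRST {q}. Thus FOLLOW(<N>) = {$, p, q, t, v}.

{$, p, q, t, v}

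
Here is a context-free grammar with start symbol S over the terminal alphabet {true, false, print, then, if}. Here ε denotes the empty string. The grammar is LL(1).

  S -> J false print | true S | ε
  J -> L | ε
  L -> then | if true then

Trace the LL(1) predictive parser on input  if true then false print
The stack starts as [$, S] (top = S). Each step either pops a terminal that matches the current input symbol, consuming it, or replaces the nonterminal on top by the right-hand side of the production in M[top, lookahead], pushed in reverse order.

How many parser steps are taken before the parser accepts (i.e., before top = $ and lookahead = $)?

8

     Stack                       Input                       Action
  1  $ S                         if true then false print $  expand S -> J false print
  2  $ print false J             if true then false print $  expand J -> L
  3  $ print false L             if true then false print $  expand L -> if true then
  4  $ print false then true if  if true then false print $  match if
  5  $ print false then true     true then false print $     match true
  6  $ print false then          then false print $          match then
  7  $ print false               false print $               match false
  8  $ print                     print $                     match print
Accept reached after 8 steps.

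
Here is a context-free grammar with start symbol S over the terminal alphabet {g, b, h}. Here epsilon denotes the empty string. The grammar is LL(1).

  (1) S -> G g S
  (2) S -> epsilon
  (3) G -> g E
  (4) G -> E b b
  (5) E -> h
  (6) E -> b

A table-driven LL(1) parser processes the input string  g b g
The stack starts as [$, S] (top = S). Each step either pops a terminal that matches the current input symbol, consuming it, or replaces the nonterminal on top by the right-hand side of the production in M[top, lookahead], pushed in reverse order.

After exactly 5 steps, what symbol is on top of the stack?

     Stack      Input    Action
  1  $ S        g b g $  expand S -> G g S
  2  $ S g G    g b g $  expand G -> g E
  3  $ S g E g  g b g $  match g
  4  $ S g E    b g $    expand E -> b
  5  $ S g b    b g $    match b
Stack after step 5: $ S g (top = g).

g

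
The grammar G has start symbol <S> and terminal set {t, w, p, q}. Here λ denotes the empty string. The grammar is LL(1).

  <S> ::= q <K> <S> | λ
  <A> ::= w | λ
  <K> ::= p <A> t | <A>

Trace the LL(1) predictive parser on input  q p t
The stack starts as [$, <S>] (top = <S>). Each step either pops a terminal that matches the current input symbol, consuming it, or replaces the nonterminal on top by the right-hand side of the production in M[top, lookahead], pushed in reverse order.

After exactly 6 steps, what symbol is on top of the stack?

<S>

     Stack          Input    Action
  1  $ <S>          q p t $  expand <S> ::= q <K> <S>
  2  $ <S> <K> q    q p t $  match q
  3  $ <S> <K>      p t $    expand <K> ::= p <A> t
  4  $ <S> t <A> p  p t $    match p
  5  $ <S> t <A>    t $      expand <A> ::= λ
  6  $ <S> t        t $      match t
Stack after step 6: $ <S> (top = <S>).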